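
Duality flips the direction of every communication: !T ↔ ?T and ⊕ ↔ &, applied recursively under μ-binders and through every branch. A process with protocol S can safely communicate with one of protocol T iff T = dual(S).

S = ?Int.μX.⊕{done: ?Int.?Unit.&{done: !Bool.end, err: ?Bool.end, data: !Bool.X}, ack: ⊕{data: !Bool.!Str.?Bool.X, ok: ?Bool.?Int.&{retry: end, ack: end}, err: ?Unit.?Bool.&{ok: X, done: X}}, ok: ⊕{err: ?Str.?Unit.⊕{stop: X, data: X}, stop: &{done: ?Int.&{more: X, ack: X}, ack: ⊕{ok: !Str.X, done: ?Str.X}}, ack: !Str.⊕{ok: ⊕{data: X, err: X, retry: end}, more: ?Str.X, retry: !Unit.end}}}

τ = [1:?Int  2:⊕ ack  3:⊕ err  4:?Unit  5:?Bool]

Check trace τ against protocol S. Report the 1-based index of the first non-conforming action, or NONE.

[1] ?Int  ok  state: μX.…
[2] ⊕ ack  ok  state: ⊕{data: !Bool.!Str.?Bool.μX.…, ok: ?Bool.?Int.&{retry: end, ack: end}, err: ?Unit.?Bool.&{ok: μX.…, done: μX.…}}
[3] ⊕ err  ok  state: ?Unit.?Bool.&{ok: μX.…, done: μX.…}
[4] ?Unit  ok  state: ?Bool.&{ok: μX.…, done: μX.…}
[5] ?Bool  ok  state: &{ok: μX.…, done: μX.…}
trace exhausted — no violation

NONE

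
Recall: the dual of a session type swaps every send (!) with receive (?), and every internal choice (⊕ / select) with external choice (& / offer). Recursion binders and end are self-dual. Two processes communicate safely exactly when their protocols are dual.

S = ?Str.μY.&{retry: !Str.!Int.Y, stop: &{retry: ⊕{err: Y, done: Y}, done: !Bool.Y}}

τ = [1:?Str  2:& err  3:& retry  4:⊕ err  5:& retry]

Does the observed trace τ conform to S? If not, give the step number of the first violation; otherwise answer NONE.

2

@1 ?Str  ok  now at μY.…
@2 got & err, protocol expects & retry or & stop  ✗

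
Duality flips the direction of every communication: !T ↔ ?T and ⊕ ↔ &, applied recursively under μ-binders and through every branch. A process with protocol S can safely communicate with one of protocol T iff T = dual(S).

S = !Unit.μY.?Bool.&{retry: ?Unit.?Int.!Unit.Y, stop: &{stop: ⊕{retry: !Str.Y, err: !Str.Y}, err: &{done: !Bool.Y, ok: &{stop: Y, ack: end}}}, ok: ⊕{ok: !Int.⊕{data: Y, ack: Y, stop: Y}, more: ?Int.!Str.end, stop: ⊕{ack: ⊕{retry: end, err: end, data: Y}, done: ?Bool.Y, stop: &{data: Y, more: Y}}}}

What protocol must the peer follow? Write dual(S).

!Unit ↦ ?Unit
  μY ↦ μY  (μ self-dual)
    ?Bool ↦ !Bool
      &{retry,stop,ok} ↦ ⊕{retry,stop,ok}  (external→internal)
        case retry:
          ?Unit ↦ !Unit
            ?Int ↦ !Int
              !Unit ↦ ?Unit
                Y ↦ Y
        case stop:
          &{stop,err} ↦ ⊕{stop,err}  (external→internal)
            case stop:
              ⊕{retry,err} ↦ &{retry,err}  (select→offer)
                case retry:
                  !Str ↦ ?Str
                    Y ↦ Y
                case err:
                  !Str ↦ ?Str
                    Y ↦ Y
            case err:
              &{done,ok} ↦ ⊕{done,ok}  (external→internal)
                case done:
                  !Bool ↦ ?Bool
                    Y ↦ Y
                case ok:
                  &{stop,ack} ↦ ⊕{stop,ack}  (external→internal)
                    case stop:
                      Y ↦ Y
                    case ack:
                      end ↦ end
        case ok:
          ⊕{ok,more,stop} ↦ &{ok,more,stop}  (select→offer)
            case ok:
              !Int ↦ ?Int
                ⊕{data,ack,stop} ↦ &{data,ack,stop}  (select→offer)
                  case data:
                    Y ↦ Y
                  case ack:
                    Y ↦ Y
                  case stop:
                    Y ↦ Y
            case more:
              ?Int ↦ !Int
                !Str ↦ ?Str
                  end ↦ end
            case stop:
              ⊕{ack,done,stop} ↦ &{ack,done,stop}  (select→offer)
                case ack:
                  ⊕{retry,err,data} ↦ &{retry,err,data}  (select→offer)
                    case retry:
                      end ↦ end
                    case err:
                      end ↦ end
                    case data:
                      Y ↦ Y
                case done:
                  ?Bool ↦ !Bool
                    Y ↦ Y
                case stop:
                  &{data,more} ↦ ⊕{data,more}  (external→internal)
                    case data:
                      Y ↦ Y
                    case more:
                      Y ↦ Y

?Unit.μY.!Bool.⊕{retry: !Unit.!Int.?Unit.Y, stop: ⊕{stop: &{retry: ?Str.Y, err: ?Str.Y}, err: ⊕{done: ?Bool.Y, ok: ⊕{stop: Y, ack: end}}}, ok: &{ok: ?Int.&{data: Y, ack: Y, stop: Y}, more: !Int.?Str.end, stop: &{ack: &{retry: end, err: end, data: Y}, done: !Bool.Y, stop: ⊕{data: Y, more: Y}}}}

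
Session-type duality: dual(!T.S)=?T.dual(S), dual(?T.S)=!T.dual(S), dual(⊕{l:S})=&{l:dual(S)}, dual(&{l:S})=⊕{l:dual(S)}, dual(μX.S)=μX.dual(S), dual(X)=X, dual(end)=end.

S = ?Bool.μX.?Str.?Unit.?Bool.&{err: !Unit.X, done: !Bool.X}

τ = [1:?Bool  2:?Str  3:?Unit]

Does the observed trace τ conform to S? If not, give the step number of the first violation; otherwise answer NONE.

step 1: ?Bool  ✓  now at μX.…
step 2: ?Str  ✓  now at ?Unit.?Bool.&{err: !Unit.μX.…, done: !Bool.μX.…}
step 3: ?Unit  ✓  now at ?Bool.&{err: !Unit.μX.…, done: !Bool.μX.…}
all 3 steps conform

NONE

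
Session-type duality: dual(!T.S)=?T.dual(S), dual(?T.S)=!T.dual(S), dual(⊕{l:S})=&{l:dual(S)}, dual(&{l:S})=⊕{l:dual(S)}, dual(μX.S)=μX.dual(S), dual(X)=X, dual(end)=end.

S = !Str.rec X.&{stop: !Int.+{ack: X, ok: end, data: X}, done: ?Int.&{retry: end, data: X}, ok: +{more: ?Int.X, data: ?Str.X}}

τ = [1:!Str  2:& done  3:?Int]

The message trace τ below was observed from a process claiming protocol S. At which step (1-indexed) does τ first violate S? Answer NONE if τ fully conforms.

NONE

[1] !Str  ok  state: rec X.…
[2] & done  ok  state: ?Int.&{retry: end, data: rec X.…}
[3] ?Int  ok  state: &{retry: end, data: rec X.…}
all 3 steps conform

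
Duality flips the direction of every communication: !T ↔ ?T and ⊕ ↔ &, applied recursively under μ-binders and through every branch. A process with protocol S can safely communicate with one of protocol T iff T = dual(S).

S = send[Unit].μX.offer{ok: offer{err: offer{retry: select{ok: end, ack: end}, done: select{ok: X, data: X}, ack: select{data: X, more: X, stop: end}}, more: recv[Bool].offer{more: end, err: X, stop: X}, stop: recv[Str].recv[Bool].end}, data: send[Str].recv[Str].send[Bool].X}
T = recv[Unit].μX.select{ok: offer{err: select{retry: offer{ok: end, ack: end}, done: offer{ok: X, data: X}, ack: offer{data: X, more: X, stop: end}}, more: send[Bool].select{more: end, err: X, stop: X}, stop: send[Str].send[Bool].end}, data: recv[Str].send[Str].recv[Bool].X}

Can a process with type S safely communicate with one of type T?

send[Unit] vs recv[Unit]  ok
  μX vs μX  ok (μ self-dual)
    offer{ok,data} vs select{ok,data}  ok label sets agree
      • ok:
        offer{err,more,stop} vs offer{err,more,stop}  ✗ choice polarity not flipped — not dual

NO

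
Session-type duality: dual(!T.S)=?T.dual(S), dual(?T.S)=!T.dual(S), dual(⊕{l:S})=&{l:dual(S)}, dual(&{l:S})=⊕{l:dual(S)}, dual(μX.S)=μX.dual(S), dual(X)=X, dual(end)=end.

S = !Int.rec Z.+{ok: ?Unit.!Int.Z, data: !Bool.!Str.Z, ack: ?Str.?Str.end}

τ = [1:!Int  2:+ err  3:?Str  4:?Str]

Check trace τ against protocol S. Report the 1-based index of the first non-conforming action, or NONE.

2

step 1: !Int  ✓  residual = rec Z.…
step 2: got + err, protocol expects + ok or + data or + ack  ✗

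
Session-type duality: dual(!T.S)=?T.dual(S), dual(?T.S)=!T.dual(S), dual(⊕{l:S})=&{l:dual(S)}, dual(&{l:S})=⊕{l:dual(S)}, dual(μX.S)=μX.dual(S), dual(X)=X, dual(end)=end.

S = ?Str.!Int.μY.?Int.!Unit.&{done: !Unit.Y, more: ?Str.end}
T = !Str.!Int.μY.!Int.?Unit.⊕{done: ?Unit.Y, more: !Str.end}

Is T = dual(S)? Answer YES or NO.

?Str ‖ !Str  ✓
  !Int ‖ !Int  ✗ same direction on both sides — not dual

NO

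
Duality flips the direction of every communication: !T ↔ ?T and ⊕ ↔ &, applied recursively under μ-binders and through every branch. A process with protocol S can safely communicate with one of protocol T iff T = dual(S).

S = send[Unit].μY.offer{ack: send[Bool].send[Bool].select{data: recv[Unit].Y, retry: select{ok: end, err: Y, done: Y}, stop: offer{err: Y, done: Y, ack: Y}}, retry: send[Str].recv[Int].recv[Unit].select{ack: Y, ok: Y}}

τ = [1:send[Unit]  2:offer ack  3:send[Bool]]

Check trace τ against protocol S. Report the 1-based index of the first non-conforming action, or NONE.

@1 send[Unit]  ok  residual = μY.…
@2 offer ack  ok  residual = send[Bool].send[Bool].select{data: recv[Unit].μY.…, retry: select{ok: end, err: μY.…, done: μY.…}, stop: offer{err: μY.…, done: μY.…, ack: μY.…}}
@3 send[Bool]  ok  residual = send[Bool].select{data: recv[Unit].μY.…, retry: select{ok: end, err: μY.…, done: μY.…}, stop: offer{err: μY.…, done: μY.…, ack: μY.…}}
τ conforms to S (length 3)

NONE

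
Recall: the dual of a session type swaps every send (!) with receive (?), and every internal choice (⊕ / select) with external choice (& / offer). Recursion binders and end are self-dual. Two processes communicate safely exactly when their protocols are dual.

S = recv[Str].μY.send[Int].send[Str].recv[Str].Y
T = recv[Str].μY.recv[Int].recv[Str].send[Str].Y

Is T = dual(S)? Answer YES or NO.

recv[Str] ‖ recv[Str]  ✗ same direction on both sides — not dual

NO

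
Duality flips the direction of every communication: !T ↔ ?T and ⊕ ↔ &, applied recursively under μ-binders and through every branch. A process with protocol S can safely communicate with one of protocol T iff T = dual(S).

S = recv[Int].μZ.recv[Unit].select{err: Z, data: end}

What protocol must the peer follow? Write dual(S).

recv[Int] → send[Int]
  μZ → μZ  (binder kept)
    recv[Unit] → send[Unit]
      select{err,data} → offer{err,data}  (internal→external)
        • err:
          dual(Z) = Z
        • data:
          dual(end) = end

send[Int].μZ.send[Unit].offer{err: Z, data: end}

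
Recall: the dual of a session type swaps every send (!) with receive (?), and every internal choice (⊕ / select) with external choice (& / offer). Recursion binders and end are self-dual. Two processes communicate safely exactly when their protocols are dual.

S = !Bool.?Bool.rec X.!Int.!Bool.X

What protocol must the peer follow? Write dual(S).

?Bool.!Bool.rec X.?Int.?Bool.X

!Bool ↦ ?Bool
  ?Bool ↦ !Bool
    rec X ↦ rec X  (binder kept)
      !Int ↦ ?Int
        !Bool ↦ ?Bool
          X ↦ X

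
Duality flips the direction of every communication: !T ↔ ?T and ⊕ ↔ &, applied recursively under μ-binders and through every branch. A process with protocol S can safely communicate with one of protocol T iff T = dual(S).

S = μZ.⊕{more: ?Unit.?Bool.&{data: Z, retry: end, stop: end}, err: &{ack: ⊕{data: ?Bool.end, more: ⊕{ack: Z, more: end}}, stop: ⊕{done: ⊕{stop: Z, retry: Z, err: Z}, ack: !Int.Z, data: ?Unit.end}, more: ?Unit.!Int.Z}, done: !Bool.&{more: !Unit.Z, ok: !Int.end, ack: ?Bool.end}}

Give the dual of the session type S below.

μZ ↦ μZ  (rec unchanged)
  ⊕{more,err,done} ↦ &{more,err,done}  (internal→external)
    case more:
      ?Unit ↦ !Unit
        ?Bool ↦ !Bool
          &{data,retry,stop} ↦ ⊕{data,retry,stop}  (external→internal)
            case data:
              dual(Z) = Z
            case retry:
              dual(end) = end
            case stop:
              dual(end) = end
    case err:
      &{ack,stop,more} ↦ ⊕{ack,stop,more}  (external→internal)
        case ack:
          ⊕{data,more} ↦ &{data,more}  (internal→external)
            case data:
              ?Bool ↦ !Bool
                dual(end) = end
            case more:
              ⊕{ack,more} ↦ &{ack,more}  (internal→external)
                case ack:
                  dual(Z) = Z
                case more:
                  dual(end) = end
        case stop:
          ⊕{done,ack,data} ↦ &{done,ack,data}  (internal→external)
            case done:
              ⊕{stop,retry,err} ↦ &{stop,retry,err}  (internal→external)
                case stop:
                  dual(Z) = Z
                case retry:
                  dual(Z) = Z
                case err:
                  dual(Z) = Z
            case ack:
              !Int ↦ ?Int
                dual(Z) = Z
            case data:
              ?Unit ↦ !Unit
                dual(end) = end
        case more:
          ?Unit ↦ !Unit
            !Int ↦ ?Int
              dual(Z) = Z
    case done:
      !Bool ↦ ?Bool
        &{more,ok,ack} ↦ ⊕{more,ok,ack}  (external→internal)
          case more:
            !Unit ↦ ?Unit
              dual(Z) = Z
          case ok:
            !Int ↦ ?Int
              dual(end) = end
          case ack:
            ?Bool ↦ !Bool
              dual(end) = end

μZ.&{more: !Unit.!Bool.⊕{data: Z, retry: end, stop: end}, err: ⊕{ack: &{data: !Bool.end, more: &{ack: Z, more: end}}, stop: &{done: &{stop: Z, retry: Z, err: Z}, ack: ?Int.Z, data: !Unit.end}, more: !Unit.?Int.Z}, done: ?Bool.⊕{more: ?Unit.Z, ok: ?Int.end, ack: !Bool.end}}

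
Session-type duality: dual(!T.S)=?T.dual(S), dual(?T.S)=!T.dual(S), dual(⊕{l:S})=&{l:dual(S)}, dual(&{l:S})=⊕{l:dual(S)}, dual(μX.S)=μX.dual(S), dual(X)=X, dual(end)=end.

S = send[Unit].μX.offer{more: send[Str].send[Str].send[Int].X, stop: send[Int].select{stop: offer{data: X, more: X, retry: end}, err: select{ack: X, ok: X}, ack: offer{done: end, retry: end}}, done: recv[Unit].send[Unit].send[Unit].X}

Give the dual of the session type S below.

recv[Unit].μX.select{more: recv[Str].recv[Str].recv[Int].X, stop: recv[Int].offer{stop: select{data: X, more: X, retry: end}, err: offer{ack: X, ok: X}, ack: select{done: end, retry: end}}, done: send[Unit].recv[Unit].recv[Unit].X}

send[Unit] → recv[Unit]
  μX → μX  (rec unchanged)
    offer{more,stop,done} → select{more,stop,done}  (offer→select)
      • more:
        send[Str] → recv[Str]
          send[Str] → recv[Str]
            send[Int] → recv[Int]
              dual(X) = X
      • stop:
        send[Int] → recv[Int]
          select{stop,err,ack} → offer{stop,err,ack}  (select→offer)
            • stop:
              offer{data,more,retry} → select{data,more,retry}  (offer→select)
                • data:
                  dual(X) = X
                • more:
                  dual(X) = X
                • retry:
                  dual(end) = end
            • err:
              select{ack,ok} → offer{ack,ok}  (select→offer)
                • ack:
                  dual(X) = X
                • ok:
                  dual(X) = X
            • ack:
              offer{done,retry} → select{done,retry}  (offer→select)
                • done:
                  dual(end) = end
                • retry:
                  dual(end) = end
      • done:
        recv[Unit] → send[Unit]
          send[Unit] → recv[Unit]
            send[Unit] → recv[Unit]
              dual(X) = X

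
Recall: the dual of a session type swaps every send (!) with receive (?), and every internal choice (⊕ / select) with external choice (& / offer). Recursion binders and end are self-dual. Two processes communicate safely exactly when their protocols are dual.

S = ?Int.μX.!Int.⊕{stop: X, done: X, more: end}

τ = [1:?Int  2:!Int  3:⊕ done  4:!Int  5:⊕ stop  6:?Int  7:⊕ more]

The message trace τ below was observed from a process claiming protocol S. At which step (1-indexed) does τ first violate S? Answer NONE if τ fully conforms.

6

@1 ?Int  match  cont: μX.…
@2 !Int  match  cont: ⊕{stop: μX.…, done: μX.…, more: end}
@3 ⊕ done  match  cont: μX.…
@4 !Int  match  cont: ⊕{stop: μX.…, done: μX.…, more: end}
@5 ⊕ stop  match  cont: μX.…
@6 got ?Int, protocol expects !Int  ✗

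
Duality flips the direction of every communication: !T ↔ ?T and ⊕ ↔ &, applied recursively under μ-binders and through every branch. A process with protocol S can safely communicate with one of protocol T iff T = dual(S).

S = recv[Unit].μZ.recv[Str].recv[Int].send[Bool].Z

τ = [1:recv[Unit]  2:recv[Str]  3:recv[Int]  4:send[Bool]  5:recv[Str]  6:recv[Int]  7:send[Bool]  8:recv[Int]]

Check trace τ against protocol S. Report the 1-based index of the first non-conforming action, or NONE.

@1 recv[Unit]  ok  cont: μZ.…
@2 recv[Str]  ok  cont: recv[Int].send[Bool].μZ.…
@3 recv[Int]  ok  cont: send[Bool].μZ.…
@4 send[Bool]  ok  cont: μZ.…
@5 recv[Str]  ok  cont: recv[Int].send[Bool].μZ.…
@6 recv[Int]  ok  cont: send[Bool].μZ.…
@7 send[Bool]  ok  cont: μZ.…
@8 got recv[Int], protocol expects recv[Str]  ✗

8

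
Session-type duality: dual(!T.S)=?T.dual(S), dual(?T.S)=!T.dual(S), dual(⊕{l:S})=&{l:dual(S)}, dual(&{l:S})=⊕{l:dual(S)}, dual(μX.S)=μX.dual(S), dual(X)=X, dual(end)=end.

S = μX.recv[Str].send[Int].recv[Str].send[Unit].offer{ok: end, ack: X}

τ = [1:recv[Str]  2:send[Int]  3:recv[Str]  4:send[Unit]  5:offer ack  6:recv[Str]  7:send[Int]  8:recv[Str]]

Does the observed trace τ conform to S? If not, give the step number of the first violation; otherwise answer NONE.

[1] recv[Str]  ✓  now at send[Int].recv[Str].send[Unit].offer{ok: end, ack: μX.…}
[2] send[Int]  ✓  now at recv[Str].send[Unit].offer{ok: end, ack: μX.…}
[3] recv[Str]  ✓  now at send[Unit].offer{ok: end, ack: μX.…}
[4] send[Unit]  ✓  now at offer{ok: end, ack: μX.…}
[5] offer ack  ✓  now at μX.…
[6] recv[Str]  ✓  now at send[Int].recv[Str].send[Unit].offer{ok: end, ack: μX.…}
[7] send[Int]  ✓  now at recv[Str].send[Unit].offer{ok: end, ack: μX.…}
[8] recv[Str]  ✓  now at send[Unit].offer{ok: end, ack: μX.…}
trace exhausted — no violation

NONE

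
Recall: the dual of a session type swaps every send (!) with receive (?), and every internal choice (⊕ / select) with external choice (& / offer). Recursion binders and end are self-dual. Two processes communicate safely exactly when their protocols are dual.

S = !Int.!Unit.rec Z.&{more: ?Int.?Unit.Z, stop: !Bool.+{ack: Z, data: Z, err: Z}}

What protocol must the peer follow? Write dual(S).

?Int.?Unit.rec Z.+{more: !Int.!Unit.Z, stop: ?Bool.&{ack: Z, data: Z, err: Z}}

!Int ↦ ?Int
  !Unit ↦ ?Unit
    rec Z ↦ rec Z  (binder kept)
      &{more,stop} ↦ +{more,stop}  (offer→select)
        case more:
          ?Int ↦ !Int
            ?Unit ↦ !Unit
              Z self-dual
        case stop:
          !Bool ↦ ?Bool
            +{ack,data,err} ↦ &{ack,data,err}  (internal→external)
              case ack:
                Z self-dual
              case data:
                Z self-dual
              case err:
                Z self-dual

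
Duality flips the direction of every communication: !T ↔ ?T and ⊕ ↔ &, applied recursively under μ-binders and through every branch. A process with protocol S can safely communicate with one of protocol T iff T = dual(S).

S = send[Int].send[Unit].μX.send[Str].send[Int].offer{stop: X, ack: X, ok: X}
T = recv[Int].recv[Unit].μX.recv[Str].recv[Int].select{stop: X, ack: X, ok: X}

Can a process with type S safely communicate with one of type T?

send[Int] vs recv[Int]  match
  send[Unit] vs recv[Unit]  match
    μX vs μX  match (μ self-dual)
      send[Str] vs recv[Str]  match
        send[Int] vs recv[Int]  match
          offer{stop,ack,ok} vs select{stop,ack,ok}  match labels match
            [stop]
              X vs X  match
            [ack]
              X vs X  match
            [ok]
              X vs X  match

YES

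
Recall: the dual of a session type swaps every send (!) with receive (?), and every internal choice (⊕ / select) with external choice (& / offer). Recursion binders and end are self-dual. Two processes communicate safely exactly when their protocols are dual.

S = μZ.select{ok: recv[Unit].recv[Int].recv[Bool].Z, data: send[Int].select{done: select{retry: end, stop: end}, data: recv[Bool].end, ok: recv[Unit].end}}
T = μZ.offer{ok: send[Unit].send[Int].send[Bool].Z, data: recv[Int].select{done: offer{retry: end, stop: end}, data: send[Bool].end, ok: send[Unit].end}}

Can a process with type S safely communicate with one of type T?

μZ vs μZ  match (binder kept)
  select{ok,data} vs offer{ok,data}  match label sets agree
    [ok]
      recv[Unit] vs send[Unit]  match
        recv[Int] vs send[Int]  match
          recv[Bool] vs send[Bool]  match
            Z vs Z  match
    [data]
      send[Int] vs recv[Int]  match
        select{done,data,ok} vs select{done,data,ok}  ✗ choice polarity not flipped — not dual

NO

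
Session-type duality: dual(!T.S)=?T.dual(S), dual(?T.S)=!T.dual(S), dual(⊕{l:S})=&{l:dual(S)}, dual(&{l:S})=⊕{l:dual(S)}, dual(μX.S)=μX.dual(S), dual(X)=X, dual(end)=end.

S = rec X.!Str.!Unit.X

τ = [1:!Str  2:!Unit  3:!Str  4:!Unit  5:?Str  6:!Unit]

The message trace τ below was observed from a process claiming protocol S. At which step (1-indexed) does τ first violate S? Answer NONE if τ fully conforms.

5

[1] !Str  match  residual = !Unit.rec X.…
[2] !Unit  match  residual = rec X.…
[3] !Str  match  residual = !Unit.rec X.…
[4] !Unit  match  residual = rec X.…
[5] got ?Str, protocol expects !Str  ✗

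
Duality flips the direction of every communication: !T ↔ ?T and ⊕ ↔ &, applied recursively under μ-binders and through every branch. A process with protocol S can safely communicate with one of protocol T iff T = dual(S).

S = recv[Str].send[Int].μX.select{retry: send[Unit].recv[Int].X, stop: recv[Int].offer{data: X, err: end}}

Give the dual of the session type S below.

recv[Str] → send[Str]
  send[Int] → recv[Int]
    μX → μX  (rec unchanged)
      select{retry,stop} → offer{retry,stop}  (internal→external)
        case retry:
          send[Unit] → recv[Unit]
            recv[Int] → send[Int]
              dual(X) = X
        case stop:
          recv[Int] → send[Int]
            offer{data,err} → select{data,err}  (&→⊕)
              case data:
                dual(X) = X
              case err:
                dual(end) = end

send[Str].recv[Int].μX.offer{retry: recv[Unit].send[Int].X, stop: send[Int].select{data: X, err: end}}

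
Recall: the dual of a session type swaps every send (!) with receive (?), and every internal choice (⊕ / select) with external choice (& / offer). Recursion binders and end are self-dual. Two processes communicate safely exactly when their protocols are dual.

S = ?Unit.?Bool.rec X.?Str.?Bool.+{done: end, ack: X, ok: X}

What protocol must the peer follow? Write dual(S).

?Unit ↦ !Unit
  ?Bool ↦ !Bool
    rec X ↦ rec X  (μ self-dual)
      ?Str ↦ !Str
        ?Bool ↦ !Bool
          +{done,ack,ok} ↦ &{done,ack,ok}  (⊕→&)
            [done]
              end ↦ end
            [ack]
              X ↦ X
            [ok]
              X ↦ X

!Unit.!Bool.rec X.!Str.!Bool.&{done: end, ack: X, ok: X}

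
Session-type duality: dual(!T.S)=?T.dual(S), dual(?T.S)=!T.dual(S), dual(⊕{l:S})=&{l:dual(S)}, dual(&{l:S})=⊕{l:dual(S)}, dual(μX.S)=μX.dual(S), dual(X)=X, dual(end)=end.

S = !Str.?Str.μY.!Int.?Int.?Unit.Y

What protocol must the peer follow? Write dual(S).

?Str.!Str.μY.?Int.!Int.!Unit.Y

!Str = ?Str
  ?Str = !Str
    μY = μY  (rec unchanged)
      !Int = ?Int
        ?Int = !Int
          ?Unit = !Unit
            Y self-dual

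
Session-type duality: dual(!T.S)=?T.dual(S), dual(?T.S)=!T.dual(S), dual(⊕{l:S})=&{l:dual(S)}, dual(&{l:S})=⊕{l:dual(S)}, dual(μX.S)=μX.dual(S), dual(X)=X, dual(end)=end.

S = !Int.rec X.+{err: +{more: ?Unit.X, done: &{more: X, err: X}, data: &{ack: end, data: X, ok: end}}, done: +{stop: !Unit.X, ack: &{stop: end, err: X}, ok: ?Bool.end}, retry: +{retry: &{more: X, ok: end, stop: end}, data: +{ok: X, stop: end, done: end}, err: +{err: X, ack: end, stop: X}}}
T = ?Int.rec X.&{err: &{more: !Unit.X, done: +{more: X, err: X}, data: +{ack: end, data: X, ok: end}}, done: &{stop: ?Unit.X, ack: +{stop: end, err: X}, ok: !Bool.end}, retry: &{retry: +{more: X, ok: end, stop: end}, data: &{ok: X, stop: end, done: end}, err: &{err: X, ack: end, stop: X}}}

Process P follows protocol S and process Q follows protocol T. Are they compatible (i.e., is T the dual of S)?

!Int vs ?Int  ok
  rec X vs rec X  ok (binder kept)
    +{err,done,retry} vs &{err,done,retry}  ok label sets agree
      [err]
        +{more,done,data} vs &{more,done,data}  ok label sets agree
          [more]
            ?Unit vs !Unit  ok
              X vs X  ok
          [done]
            &{more,err} vs +{more,err}  ok label sets agree
              [more]
                X vs X  ok
              [err]
                X vs X  ok
          [data]
            &{ack,data,ok} vs +{ack,data,ok}  ok label sets agree
              [ack]
                end vs end  ok
              [data]
                X vs X  ok
              [ok]
                end vs end  ok
      [done]
        +{stop,ack,ok} vs &{stop,ack,ok}  ok label sets agree
          [stop]
            !Unit vs ?Unit  ok
              X vs X  ok
          [ack]
            &{stop,err} vs +{stop,err}  ok label sets agree
              [stop]
                end vs end  ok
              [err]
                X vs X  ok
          [ok]
            ?Bool vs !Bool  ok
              end vs end  ok
      [retry]
        +{retry,data,err} vs &{retry,data,err}  ok label sets agree
          [retry]
            &{more,ok,stop} vs +{more,ok,stop}  ok label sets agree
              [more]
                X vs X  ok
              [ok]
                end vs end  ok
              [stop]
                end vs end  ok
          [data]
            +{ok,stop,done} vs &{ok,stop,done}  ok label sets agree
              [ok]
                X vs X  ok
              [stop]
                end vs end  ok
              [done]
                end vs end  ok
          [err]
            +{err,ack,stop} vs &{err,ack,stop}  ok label sets agree
              [err]
                X vs X  ok
              [ack]
                end vs end  ok
              [stop]
                X vs X  ok

YES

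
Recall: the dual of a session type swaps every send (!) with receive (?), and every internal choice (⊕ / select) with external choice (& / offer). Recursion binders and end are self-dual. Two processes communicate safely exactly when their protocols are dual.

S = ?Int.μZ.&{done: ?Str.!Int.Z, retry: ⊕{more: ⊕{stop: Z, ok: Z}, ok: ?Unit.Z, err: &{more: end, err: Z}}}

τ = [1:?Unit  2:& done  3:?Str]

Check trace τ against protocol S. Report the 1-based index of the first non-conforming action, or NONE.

[1] got ?Unit, protocol expects ?Int  ✗

1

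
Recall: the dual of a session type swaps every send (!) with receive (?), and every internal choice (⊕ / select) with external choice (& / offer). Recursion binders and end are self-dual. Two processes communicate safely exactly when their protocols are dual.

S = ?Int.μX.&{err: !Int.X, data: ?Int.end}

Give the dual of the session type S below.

!Int.μX.⊕{err: ?Int.X, data: !Int.end}

?Int → !Int
  μX → μX  (μ self-dual)
    &{err,data} → ⊕{err,data}  (&→⊕)
      • err:
        !Int → ?Int
          X ↦ X
      • data:
        ?Int → !Int
          end ↦ end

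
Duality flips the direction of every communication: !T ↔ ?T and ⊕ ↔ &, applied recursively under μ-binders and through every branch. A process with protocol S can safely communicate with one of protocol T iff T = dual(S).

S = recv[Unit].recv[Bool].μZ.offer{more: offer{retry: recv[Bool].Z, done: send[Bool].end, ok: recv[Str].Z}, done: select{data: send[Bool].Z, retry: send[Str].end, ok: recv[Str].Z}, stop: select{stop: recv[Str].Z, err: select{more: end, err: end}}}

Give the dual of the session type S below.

send[Unit].send[Bool].μZ.select{more: select{retry: send[Bool].Z, done: recv[Bool].end, ok: send[Str].Z}, done: offer{data: recv[Bool].Z, retry: recv[Str].end, ok: send[Str].Z}, stop: offer{stop: send[Str].Z, err: offer{more: end, err: end}}}

recv[Unit] ↦ send[Unit]
  recv[Bool] ↦ send[Bool]
    μZ ↦ μZ  (rec unchanged)
      offer{more,done,stop} ↦ select{more,done,stop}  (external→internal)
        [more]
          offer{retry,done,ok} ↦ select{retry,done,ok}  (external→internal)
            [retry]
              recv[Bool] ↦ send[Bool]
                Z self-dual
            [done]
              send[Bool] ↦ recv[Bool]
                end self-dual
            [ok]
              recv[Str] ↦ send[Str]
                Z self-dual
        [done]
          select{data,retry,ok} ↦ offer{data,retry,ok}  (⊕→&)
            [data]
              send[Bool] ↦ recv[Bool]
                Z self-dual
            [retry]
              send[Str] ↦ recv[Str]
                end self-dual
            [ok]
              recv[Str] ↦ send[Str]
                Z self-dual
        [stop]
          select{stop,err} ↦ offer{stop,err}  (⊕→&)
            [stop]
              recv[Str] ↦ send[Str]
                Z self-dual
            [err]
              select{more,err} ↦ offer{more,err}  (⊕→&)
                [more]
                  end self-dual
                [err]
                  end self-dual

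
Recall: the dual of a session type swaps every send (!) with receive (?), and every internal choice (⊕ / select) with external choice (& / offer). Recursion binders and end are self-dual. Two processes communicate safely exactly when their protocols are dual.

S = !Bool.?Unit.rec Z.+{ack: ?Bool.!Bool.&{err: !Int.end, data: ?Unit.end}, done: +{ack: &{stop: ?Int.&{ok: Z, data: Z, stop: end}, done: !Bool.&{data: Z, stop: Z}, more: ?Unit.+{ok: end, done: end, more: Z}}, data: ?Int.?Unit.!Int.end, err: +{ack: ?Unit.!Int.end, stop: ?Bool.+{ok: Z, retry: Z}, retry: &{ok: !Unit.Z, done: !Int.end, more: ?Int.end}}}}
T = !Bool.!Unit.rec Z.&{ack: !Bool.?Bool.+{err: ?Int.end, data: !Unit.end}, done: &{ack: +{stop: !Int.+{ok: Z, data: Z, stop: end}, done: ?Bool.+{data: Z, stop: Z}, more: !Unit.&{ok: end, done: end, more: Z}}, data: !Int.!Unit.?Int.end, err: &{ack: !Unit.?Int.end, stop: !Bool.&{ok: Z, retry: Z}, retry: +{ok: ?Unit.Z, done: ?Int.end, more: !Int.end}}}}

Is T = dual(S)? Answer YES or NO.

NO

!Bool ‖ !Bool  ✗ same direction on both sides — not dual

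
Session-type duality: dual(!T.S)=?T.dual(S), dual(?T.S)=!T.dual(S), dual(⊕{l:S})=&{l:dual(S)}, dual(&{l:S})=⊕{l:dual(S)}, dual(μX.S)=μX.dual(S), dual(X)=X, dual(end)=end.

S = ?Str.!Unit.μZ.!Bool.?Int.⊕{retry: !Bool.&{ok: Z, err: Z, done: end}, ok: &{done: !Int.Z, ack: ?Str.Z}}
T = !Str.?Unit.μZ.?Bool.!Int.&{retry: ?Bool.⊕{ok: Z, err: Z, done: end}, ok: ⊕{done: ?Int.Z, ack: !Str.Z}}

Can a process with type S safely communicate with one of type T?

?Str | !Str  ok
  !Unit | ?Unit  ok
    μZ | μZ  ok (binder kept)
      !Bool | ?Bool  ok
        ?Int | !Int  ok
          ⊕{retry,ok} | &{retry,ok}  ok label sets agree
            • retry:
              !Bool | ?Bool  ok
                &{ok,err,done} | ⊕{ok,err,done}  ok label sets agree
                  • ok:
                    Z | Z  ok
                  • err:
                    Z | Z  ok
                  • done:
                    end | end  ok
            • ok:
              &{done,ack} | ⊕{done,ack}  ok label sets agree
                • done:
                  !Int | ?Int  ok
                    Z | Z  ok
                • ack:
                  ?Str | !Str  ok
                    Z | Z  ok

YES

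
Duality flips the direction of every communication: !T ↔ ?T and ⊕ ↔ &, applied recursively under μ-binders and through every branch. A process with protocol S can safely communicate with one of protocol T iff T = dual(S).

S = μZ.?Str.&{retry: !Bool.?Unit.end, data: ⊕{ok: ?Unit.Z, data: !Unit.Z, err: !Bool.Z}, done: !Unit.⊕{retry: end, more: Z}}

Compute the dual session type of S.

μZ = μZ  (binder kept)
  ?Str = !Str
    &{retry,data,done} = ⊕{retry,data,done}  (external→internal)
      [retry]
        !Bool = ?Bool
          ?Unit = !Unit
            end self-dual
      [data]
        ⊕{ok,data,err} = &{ok,data,err}  (select→offer)
          [ok]
            ?Unit = !Unit
              Z self-dual
          [data]
            !Unit = ?Unit
              Z self-dual
          [err]
            !Bool = ?Bool
              Z self-dual
      [done]
        !Unit = ?Unit
          ⊕{retry,more} = &{retry,more}  (select→offer)
            [retry]
              end self-dual
            [more]
              Z self-dual

μZ.!Str.⊕{retry: ?Bool.!Unit.end, data: &{ok: !Unit.Z, data: ?Unit.Z, err: ?Bool.Z}, done: ?Unit.&{retry: end, more: Z}}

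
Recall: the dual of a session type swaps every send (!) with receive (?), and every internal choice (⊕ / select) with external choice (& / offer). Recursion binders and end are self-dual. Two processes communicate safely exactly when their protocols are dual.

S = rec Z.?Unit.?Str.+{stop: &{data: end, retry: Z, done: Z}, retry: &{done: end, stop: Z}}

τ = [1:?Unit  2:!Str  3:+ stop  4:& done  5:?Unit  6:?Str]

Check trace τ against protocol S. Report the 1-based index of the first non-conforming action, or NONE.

step 1: ?Unit  ok  cont: ?Str.+{stop: &{data: end, retry: rec Z.…, done: rec Z.…}, retry: &{done: end, stop: rec Z.…}}
step 2: got !Str, protocol expects ?Str  ✗

2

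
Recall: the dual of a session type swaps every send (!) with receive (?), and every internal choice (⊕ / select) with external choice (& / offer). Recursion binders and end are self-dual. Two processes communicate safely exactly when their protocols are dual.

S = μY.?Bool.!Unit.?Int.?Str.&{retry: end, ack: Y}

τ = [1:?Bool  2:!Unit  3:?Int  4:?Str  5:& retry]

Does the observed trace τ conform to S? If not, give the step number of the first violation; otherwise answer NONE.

step 1: ?Bool  ok  residual = !Unit.?Int.?Str.&{retry: end, ack: μY.…}
step 2: !Unit  ok  residual = ?Int.?Str.&{retry: end, ack: μY.…}
step 3: ?Int  ok  residual = ?Str.&{retry: end, ack: μY.…}
step 4: ?Str  ok  residual = &{retry: end, ack: μY.…}
step 5: & retry  ok  residual = end
trace exhausted — no violation

NONE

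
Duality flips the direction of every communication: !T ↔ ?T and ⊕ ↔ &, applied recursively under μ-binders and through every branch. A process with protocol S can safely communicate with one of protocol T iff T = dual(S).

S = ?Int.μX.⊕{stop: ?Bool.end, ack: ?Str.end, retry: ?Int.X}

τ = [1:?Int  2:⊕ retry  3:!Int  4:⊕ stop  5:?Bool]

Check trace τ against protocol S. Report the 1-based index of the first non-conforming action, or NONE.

3

step 1: ?Int  match  state: μX.…
step 2: ⊕ retry  match  state: ?Int.μX.…
step 3: got !Int, protocol expects ?Int  ✗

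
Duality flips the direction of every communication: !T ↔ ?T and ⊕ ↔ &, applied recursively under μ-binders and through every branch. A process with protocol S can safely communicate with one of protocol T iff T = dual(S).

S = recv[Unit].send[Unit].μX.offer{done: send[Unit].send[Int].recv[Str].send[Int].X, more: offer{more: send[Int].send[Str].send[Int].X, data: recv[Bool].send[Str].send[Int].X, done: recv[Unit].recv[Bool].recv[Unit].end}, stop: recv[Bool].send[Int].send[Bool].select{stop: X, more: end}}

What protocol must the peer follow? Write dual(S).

recv[Unit] = send[Unit]
  send[Unit] = recv[Unit]
    μX = μX  (binder kept)
      offer{done,more,stop} = select{done,more,stop}  (offer→select)
        [done]
          send[Unit] = recv[Unit]
            send[Int] = recv[Int]
              recv[Str] = send[Str]
                send[Int] = recv[Int]
                  dual(X) = X
        [more]
          offer{more,data,done} = select{more,data,done}  (offer→select)
            [more]
              send[Int] = recv[Int]
                send[Str] = recv[Str]
                  send[Int] = recv[Int]
                    dual(X) = X
            [data]
              recv[Bool] = send[Bool]
                send[Str] = recv[Str]
                  send[Int] = recv[Int]
                    dual(X) = X
            [done]
              recv[Unit] = send[Unit]
                recv[Bool] = send[Bool]
                  recv[Unit] = send[Unit]
                    dual(end) = end
        [stop]
          recv[Bool] = send[Bool]
            send[Int] = recv[Int]
              send[Bool] = recv[Bool]
                select{stop,more} = offer{stop,more}  (select→offer)
                  [stop]
                    dual(X) = X
                  [more]
                    dual(end) = end

send[Unit].recv[Unit].μX.select{done: recv[Unit].recv[Int].send[Str].recv[Int].X, more: select{more: recv[Int].recv[Str].recv[Int].X, data: send[Bool].recv[Str].recv[Int].X, done: send[Unit].send[Bool].send[Unit].end}, stop: send[Bool].recv[Int].recv[Bool].offer{stop: X, more: end}}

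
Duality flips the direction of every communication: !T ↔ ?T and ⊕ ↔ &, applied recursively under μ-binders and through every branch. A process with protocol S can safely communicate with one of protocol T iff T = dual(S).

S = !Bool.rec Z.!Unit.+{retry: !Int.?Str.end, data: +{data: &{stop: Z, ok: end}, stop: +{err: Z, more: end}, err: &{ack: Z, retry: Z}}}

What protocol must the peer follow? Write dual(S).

!Bool ↦ ?Bool
  rec Z ↦ rec Z  (rec unchanged)
    !Unit ↦ ?Unit
      +{retry,data} ↦ &{retry,data}  (⊕→&)
        [retry]
          !Int ↦ ?Int
            ?Str ↦ !Str
              end ↦ end
        [data]
          +{data,stop,err} ↦ &{data,stop,err}  (⊕→&)
            [data]
              &{stop,ok} ↦ +{stop,ok}  (external→internal)
                [stop]
                  Z ↦ Z
                [ok]
                  end ↦ end
            [stop]
              +{err,more} ↦ &{err,more}  (⊕→&)
                [err]
                  Z ↦ Z
                [more]
                  end ↦ end
            [err]
              &{ack,retry} ↦ +{ack,retry}  (external→internal)
                [ack]
                  Z ↦ Z
                [retry]
                  Z ↦ Z

?Bool.rec Z.?Unit.&{retry: ?Int.!Str.end, data: &{data: +{stop: Z, ok: end}, stop: &{err: Z, more: end}, err: +{ack: Z, retry: Z}}}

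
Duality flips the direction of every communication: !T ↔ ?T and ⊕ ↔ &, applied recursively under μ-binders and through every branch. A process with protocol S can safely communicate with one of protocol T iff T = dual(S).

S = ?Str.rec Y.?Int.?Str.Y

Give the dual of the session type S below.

!Str.rec Y.!Int.!Str.Y

?Str → !Str
  rec Y → rec Y  (rec unchanged)
    ?Int → !Int
      ?Str → !Str
        dual(Y) = Y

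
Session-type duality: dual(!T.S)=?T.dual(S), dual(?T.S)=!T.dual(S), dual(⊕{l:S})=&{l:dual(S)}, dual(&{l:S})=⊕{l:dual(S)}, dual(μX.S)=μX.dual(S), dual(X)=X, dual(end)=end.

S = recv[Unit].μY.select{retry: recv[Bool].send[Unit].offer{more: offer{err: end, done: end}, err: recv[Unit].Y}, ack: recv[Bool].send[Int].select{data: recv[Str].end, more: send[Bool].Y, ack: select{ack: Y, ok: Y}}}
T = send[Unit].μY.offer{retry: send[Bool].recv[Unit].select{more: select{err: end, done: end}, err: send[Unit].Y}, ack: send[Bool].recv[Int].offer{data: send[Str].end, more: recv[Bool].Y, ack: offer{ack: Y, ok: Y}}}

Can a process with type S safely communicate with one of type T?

YES

recv[Unit] ‖ send[Unit]  ok
  μY ‖ μY  ok (binder kept)
    select{retry,ack} ‖ offer{retry,ack}  ok same labels
      [retry]
        recv[Bool] ‖ send[Bool]  ok
          send[Unit] ‖ recv[Unit]  ok
            offer{more,err} ‖ select{more,err}  ok same labels
              [more]
                offer{err,done} ‖ select{err,done}  ok same labels
                  [err]
                    end ‖ end  ok
                  [done]
                    end ‖ end  ok
              [err]
                recv[Unit] ‖ send[Unit]  ok
                  Y ‖ Y  ok
      [ack]
        recv[Bool] ‖ send[Bool]  ok
          send[Int] ‖ recv[Int]  ok
            select{data,more,ack} ‖ offer{data,more,ack}  ok same labels
              [data]
                recv[Str] ‖ send[Str]  ok
                  end ‖ end  ok
              [more]
                send[Bool] ‖ recv[Bool]  ok
                  Y ‖ Y  ok
              [ack]
                select{ack,ok} ‖ offer{ack,ok}  ok same labels
                  [ack]
                    Y ‖ Y  ok
                  [ok]
                    Y ‖ Y  ok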